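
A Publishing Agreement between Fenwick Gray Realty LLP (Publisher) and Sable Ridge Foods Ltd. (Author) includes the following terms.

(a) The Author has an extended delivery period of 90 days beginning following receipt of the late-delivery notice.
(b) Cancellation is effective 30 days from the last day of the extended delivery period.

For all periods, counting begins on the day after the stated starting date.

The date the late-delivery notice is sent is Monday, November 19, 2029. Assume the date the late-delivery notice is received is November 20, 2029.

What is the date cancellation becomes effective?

The last day of the extended delivery period: November 20, 2029 + 90 days = February 18, 2030.
The date cancellation becomes effective: February 18, 2030 + 30 days = March 20, 2030.

March 20, 2030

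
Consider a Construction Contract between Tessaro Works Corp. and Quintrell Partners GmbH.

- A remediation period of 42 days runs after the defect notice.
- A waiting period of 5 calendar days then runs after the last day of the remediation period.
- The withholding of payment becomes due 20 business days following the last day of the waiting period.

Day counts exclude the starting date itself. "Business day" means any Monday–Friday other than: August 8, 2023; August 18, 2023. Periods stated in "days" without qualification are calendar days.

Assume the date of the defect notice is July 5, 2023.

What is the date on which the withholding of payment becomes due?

The last day of the remediation period: 42 calendar days after July 5, 2023 is August 16, 2023.
Adding 5 calendar days to August 16, 2023 gives August 21, 2023, which is the last day of the waiting period.
The date on which the withholding of payment becomes due: counting 20 business days from Monday, August 21, 2023 (Aug 22, Aug 23, Aug 24, Aug 25, …, Sep 14, Sep 15, Sep 18, skipping weekends) reaches Monday, September 18, 2023.

September 18, 2023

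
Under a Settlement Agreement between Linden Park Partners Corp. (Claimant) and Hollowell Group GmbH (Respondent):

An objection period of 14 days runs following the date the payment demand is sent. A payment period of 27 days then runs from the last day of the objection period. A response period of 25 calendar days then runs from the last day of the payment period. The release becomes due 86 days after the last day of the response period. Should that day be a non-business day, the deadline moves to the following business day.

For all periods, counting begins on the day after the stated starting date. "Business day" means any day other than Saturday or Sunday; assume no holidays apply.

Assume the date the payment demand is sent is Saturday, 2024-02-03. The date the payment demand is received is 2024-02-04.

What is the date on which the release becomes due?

2024-07-04

The last day of the objection period: 2024-02-03 + 14 days = 2024-02-17.
The last day of the payment period: 27 calendar days after 2024-02-17 is 2024-03-15.
The last day of the response period: 2024-03-15 + 25 days = 2024-04-09.
The date on which the release becomes due: 2024-04-09 + 86 days = 2024-07-04. 2024-07-04 is a Thursday, so no roll-forward applies.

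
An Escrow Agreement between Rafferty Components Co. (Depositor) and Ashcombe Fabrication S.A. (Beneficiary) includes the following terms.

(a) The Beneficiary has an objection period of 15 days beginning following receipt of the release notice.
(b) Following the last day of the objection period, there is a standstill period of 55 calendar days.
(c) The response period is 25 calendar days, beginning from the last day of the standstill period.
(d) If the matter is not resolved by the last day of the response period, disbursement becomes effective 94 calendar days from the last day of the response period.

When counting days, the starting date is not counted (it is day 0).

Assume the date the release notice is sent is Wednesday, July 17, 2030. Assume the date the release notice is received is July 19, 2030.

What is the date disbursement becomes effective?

The last day of the objection period: July 19, 2030 + 15 days = August 3, 2030.
The last day of the standstill period: August 3, 2030 + 55 days = September 27, 2030.
The last day of the response period: 25 calendar days after September 27, 2030 is October 22, 2030.
The date disbursement becomes effective: October 22, 2030 + 94 days = January 24, 2031.

January 24, 2031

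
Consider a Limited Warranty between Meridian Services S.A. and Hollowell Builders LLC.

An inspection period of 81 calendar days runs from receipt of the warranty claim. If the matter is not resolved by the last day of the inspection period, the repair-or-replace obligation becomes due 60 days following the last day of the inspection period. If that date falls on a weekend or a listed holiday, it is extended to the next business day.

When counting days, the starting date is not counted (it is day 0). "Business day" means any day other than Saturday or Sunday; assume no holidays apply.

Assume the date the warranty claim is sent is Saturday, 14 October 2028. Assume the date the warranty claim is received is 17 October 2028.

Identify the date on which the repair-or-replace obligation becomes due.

Adding 81 calendar days to 17 October 2028 gives 6 January 2029, which is the last day of the inspection period.
The date on which the repair-or-replace obligation becomes due: 6 January 2029 + 60 days = 7 March 2029. 7 March 2029 is a Wednesday, so no roll-forward applies.

7 March 2029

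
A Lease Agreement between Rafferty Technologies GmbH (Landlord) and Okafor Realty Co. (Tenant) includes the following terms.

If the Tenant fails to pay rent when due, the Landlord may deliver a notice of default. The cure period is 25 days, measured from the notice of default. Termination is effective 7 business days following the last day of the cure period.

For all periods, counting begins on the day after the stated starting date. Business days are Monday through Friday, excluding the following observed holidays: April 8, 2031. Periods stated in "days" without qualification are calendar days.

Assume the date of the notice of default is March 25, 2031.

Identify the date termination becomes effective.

Adding 25 calendar days to March 25, 2031 gives April 19, 2031, which is the last day of the cure period.
From Saturday, April 19, 2031, 7 business days (Apr 21, Apr 22, Apr 23, Apr 24, Apr 25, Apr 28, Apr 29, skipping weekends) brings us to Tuesday, April 29, 2031, which is the date termination becomes effective.

April 29, 2031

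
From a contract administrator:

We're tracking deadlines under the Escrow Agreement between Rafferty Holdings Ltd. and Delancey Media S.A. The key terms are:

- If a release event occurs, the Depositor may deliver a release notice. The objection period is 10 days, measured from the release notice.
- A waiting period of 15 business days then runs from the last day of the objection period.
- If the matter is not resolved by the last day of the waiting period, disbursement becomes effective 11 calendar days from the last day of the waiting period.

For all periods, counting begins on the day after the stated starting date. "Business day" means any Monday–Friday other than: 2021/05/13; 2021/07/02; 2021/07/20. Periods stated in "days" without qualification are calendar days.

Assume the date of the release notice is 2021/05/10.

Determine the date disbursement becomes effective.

Adding 10 calendar days to 2021/05/10 gives 2021/05/20, which is the last day of the objection period.
The last day of the waiting period: counting 15 business days from Thursday, 2021/05/20 (May 21, May 24, May 25, May 26, …, Jun 8, Jun 9, Jun 10, skipping weekends) reaches Thursday, 2021/06/10.
Adding 11 calendar days to 2021/06/10 gives 2021/06/21, which is the date disbursement becomes effective.

2021/06/21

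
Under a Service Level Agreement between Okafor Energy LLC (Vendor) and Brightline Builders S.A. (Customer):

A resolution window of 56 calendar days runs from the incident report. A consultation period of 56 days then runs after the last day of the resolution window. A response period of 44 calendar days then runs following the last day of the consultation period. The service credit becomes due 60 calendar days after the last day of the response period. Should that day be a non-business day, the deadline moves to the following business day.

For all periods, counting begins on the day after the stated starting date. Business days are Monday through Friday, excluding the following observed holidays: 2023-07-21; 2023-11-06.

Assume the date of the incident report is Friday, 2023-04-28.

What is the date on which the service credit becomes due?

The last day of the resolution window: 56 calendar days after 2023-04-28 is 2023-06-23.
Adding 56 calendar days to 2023-06-23 gives 2023-08-18, which is the last day of the consultation period.
Adding 44 calendar days to 2023-08-18 gives 2023-10-01, which is the last day of the response period.
The date on which the service credit becomes due: 2023-10-01 + 60 days = 2023-11-30. 2023-11-30 is a Thursday and is not a listed holiday, so no roll-forward applies.

2023-11-30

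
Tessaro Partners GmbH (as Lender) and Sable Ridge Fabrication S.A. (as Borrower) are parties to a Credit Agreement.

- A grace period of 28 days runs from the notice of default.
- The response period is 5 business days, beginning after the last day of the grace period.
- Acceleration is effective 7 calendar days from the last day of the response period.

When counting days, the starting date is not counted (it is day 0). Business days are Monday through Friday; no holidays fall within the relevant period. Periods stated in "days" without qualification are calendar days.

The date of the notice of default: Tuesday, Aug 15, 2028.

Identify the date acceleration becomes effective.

The last day of the grace period: 28 calendar days after Aug 15, 2028 is Sep 12, 2028.
The last day of the response period: counting 5 business days from Tuesday, Sep 12, 2028 (Sep 13, Sep 14, Sep 15, Sep 18, Sep 19, skipping weekends) reaches Tuesday, Sep 19, 2028.
Adding 7 calendar days to Sep 19, 2028 gives Sep 26, 2028, which is the date acceleration becomes effective.

Sep 26, 2028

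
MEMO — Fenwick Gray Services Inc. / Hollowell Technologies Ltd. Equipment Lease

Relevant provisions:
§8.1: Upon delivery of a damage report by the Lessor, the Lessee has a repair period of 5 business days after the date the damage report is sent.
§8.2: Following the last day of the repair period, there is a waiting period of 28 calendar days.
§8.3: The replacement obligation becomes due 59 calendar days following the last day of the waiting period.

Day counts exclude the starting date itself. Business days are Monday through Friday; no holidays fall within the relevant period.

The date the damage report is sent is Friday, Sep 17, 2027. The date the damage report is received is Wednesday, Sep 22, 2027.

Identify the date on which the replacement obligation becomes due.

Dec 20, 2027

The last day of the repair period: 5 business days after Friday, Sep 17, 2027, skipping weekends — Sep 20, Sep 21, Sep 22, Sep 23, Sep 24 — lands on Friday, Sep 24, 2027.
Adding 28 calendar days to Sep 24, 2027 gives Oct 22, 2027, which is the last day of the waiting period.
Adding 59 calendar days to Oct 22, 2027 gives Dec 20, 2027, which is the date on which the replacement obligation becomes due.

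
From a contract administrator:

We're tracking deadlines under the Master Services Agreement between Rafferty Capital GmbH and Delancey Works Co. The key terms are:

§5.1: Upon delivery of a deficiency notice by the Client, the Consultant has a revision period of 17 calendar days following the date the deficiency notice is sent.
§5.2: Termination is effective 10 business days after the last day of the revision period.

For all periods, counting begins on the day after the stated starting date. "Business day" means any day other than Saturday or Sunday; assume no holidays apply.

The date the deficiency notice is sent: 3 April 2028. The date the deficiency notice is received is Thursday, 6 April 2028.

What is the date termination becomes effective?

4 May 2028

The last day of the revision period: 17 calendar days after 3 April 2028 is 20 April 2028.
The date termination becomes effective: 10 business days after Thursday, 20 April 2028, skipping weekends — Apr 21, Apr 24, Apr 25, Apr 26, Apr 27, Apr 28, May 1, May 2, May 3, May 4 — lands on Thursday, 4 May 2028.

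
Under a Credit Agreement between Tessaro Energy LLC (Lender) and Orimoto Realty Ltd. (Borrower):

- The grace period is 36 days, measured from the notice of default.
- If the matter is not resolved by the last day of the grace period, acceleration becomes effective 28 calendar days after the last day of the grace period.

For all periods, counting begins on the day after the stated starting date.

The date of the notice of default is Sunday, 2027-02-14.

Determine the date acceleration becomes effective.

Adding 36 calendar days to 2027-02-14 gives 2027-03-22, which is the last day of the grace period.
Adding 28 calendar days to 2027-03-22 gives 2027-04-19, which is the date acceleration becomes effective.

2027-04-19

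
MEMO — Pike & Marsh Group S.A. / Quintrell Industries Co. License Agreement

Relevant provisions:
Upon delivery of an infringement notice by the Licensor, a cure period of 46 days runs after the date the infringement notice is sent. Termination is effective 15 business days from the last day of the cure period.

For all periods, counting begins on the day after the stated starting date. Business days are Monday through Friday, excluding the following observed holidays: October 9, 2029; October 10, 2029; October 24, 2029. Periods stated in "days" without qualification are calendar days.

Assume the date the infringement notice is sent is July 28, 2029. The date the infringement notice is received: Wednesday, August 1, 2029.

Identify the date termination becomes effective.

Adding 46 calendar days to July 28, 2029 gives September 12, 2029, which is the last day of the cure period.
From Wednesday, September 12, 2029, 15 business days (Sep 13, Sep 14, Sep 17, Sep 18, …, Oct 1, Oct 2, Oct 3, skipping weekends) brings us to Wednesday, October 3, 2029, which is the date termination becomes effective.

October 3, 2029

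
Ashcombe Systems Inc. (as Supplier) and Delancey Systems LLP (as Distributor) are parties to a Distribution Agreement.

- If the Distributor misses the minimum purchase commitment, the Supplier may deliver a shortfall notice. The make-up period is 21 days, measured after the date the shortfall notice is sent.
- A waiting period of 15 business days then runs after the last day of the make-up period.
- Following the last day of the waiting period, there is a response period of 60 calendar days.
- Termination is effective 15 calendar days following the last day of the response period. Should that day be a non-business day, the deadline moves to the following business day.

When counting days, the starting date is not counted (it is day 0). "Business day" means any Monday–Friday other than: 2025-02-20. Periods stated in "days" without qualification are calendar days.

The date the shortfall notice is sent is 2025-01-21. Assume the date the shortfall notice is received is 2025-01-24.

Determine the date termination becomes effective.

2025-05-19

The last day of the make-up period: 2025-01-21 + 21 days = 2025-02-11.
The last day of the waiting period: counting 15 business days from Tuesday, 2025-02-11 (Feb 12, Feb 13, Feb 14, Feb 17, …, Mar 3, Mar 4, Mar 5, skipping weekends and the listed holiday on Feb 20) reaches Wednesday, 2025-03-05.
The last day of the response period: 60 calendar days after 2025-03-05 is 2025-05-04.
Adding 15 calendar days to 2025-05-04 gives 2025-05-19, which is the date termination becomes effective. 2025-05-19 is a Monday and is not a listed holiday, so no roll-forward applies.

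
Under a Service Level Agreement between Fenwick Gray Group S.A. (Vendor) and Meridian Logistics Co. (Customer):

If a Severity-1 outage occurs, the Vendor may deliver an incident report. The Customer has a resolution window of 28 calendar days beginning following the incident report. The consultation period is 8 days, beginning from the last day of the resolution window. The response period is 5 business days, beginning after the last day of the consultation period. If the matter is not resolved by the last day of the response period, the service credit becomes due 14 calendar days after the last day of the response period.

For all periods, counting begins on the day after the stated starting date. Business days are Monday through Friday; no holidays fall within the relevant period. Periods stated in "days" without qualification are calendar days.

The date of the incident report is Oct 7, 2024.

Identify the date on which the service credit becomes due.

Adding 28 calendar days to Oct 7, 2024 gives Nov 4, 2024, which is the last day of the resolution window.
Adding 8 calendar days to Nov 4, 2024 gives Nov 12, 2024, which is the last day of the consultation period.
From Tuesday, Nov 12, 2024, 5 business days (Nov 13, Nov 14, Nov 15, Nov 18, Nov 19, skipping weekends) brings us to Tuesday, Nov 19, 2024, which is the last day of the response period.
The date on which the service credit becomes due: Nov 19, 2024 + 14 days = Dec 3, 2024.

Dec 3, 2024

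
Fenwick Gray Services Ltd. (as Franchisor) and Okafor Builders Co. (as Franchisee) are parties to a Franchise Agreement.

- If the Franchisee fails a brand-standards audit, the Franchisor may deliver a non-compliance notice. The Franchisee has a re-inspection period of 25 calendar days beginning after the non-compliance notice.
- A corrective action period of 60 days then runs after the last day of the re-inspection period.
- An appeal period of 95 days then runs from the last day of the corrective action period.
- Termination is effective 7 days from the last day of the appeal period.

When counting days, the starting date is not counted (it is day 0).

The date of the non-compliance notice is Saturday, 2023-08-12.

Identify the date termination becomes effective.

The last day of the re-inspection period: 2023-08-12 + 25 days = 2023-09-06.
Adding 60 calendar days to 2023-09-06 gives 2023-11-05, which is the last day of the corrective action period.
The last day of the appeal period: 95 calendar days after 2023-11-05 is 2024-02-08.
Adding 7 calendar days to 2024-02-08 gives 2024-02-15, which is the date termination becomes effective.

2024-02-15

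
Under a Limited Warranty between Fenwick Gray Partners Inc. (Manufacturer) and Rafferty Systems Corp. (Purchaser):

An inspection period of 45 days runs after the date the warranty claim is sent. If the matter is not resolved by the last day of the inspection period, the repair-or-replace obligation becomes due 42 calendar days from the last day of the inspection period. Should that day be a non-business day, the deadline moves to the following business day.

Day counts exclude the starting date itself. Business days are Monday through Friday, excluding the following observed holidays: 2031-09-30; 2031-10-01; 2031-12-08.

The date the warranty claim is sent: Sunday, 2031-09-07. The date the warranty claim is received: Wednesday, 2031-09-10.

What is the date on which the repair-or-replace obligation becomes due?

2031-12-03

The last day of the inspection period: 45 calendar days after 2031-09-07 is 2031-10-22.
Adding 42 calendar days to 2031-10-22 gives 2031-12-03, which is the date on which the repair-or-replace obligation becomes due. 2031-12-03 is a Wednesday and is not a listed holiday, so no roll-forward applies.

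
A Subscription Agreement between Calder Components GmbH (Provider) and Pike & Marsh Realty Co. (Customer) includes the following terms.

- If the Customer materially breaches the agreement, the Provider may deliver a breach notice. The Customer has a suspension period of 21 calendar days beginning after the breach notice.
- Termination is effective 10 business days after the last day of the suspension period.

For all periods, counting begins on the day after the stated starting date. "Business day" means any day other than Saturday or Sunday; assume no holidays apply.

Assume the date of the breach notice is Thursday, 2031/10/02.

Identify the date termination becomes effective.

2031/11/06

The last day of the suspension period: 21 calendar days after 2031/10/02 is 2031/10/23.
From Thursday, 2031/10/23, 10 business days (Oct 24, Oct 27, Oct 28, Oct 29, Oct 30, Oct 31, Nov 3, Nov 4, Nov 5, Nov 6, skipping weekends) brings us to Thursday, 2031/11/06, which is the date termination becomes effective.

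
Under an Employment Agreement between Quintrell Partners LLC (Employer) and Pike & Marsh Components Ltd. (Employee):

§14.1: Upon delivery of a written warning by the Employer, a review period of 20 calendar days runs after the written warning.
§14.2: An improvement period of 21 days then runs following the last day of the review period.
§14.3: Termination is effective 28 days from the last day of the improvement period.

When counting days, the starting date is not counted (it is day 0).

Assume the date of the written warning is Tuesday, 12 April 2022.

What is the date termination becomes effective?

20 June 2022

The last day of the review period: 20 calendar days after 12 April 2022 is 2 May 2022.
The last day of the improvement period: 21 calendar days after 2 May 2022 is 23 May 2022.
Adding 28 calendar days to 23 May 2022 gives 20 June 2022, which is the date termination becomes effective.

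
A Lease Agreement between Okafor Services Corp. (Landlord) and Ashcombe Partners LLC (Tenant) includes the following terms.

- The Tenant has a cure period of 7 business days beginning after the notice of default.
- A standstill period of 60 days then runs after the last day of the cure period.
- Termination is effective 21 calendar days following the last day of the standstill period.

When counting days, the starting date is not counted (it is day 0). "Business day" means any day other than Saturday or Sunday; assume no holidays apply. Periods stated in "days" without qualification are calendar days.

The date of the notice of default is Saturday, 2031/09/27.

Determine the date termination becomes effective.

2031/12/27

From Saturday, 2031/09/27, 7 business days (Sep 29, Sep 30, Oct 1, Oct 2, Oct 3, Oct 6, Oct 7, skipping weekends) brings us to Tuesday, 2031/10/07, which is the last day of the cure period.
Adding 60 calendar days to 2031/10/07 gives 2031/12/06, which is the last day of the standstill period.
The date termination becomes effective: 21 calendar days after 2031/12/06 is 2031/12/27.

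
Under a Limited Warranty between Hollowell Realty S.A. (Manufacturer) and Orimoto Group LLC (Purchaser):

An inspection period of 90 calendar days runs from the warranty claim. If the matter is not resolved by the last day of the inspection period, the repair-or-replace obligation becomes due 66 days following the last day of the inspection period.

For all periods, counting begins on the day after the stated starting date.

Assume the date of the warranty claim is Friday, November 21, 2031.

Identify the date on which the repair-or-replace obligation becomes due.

The last day of the inspection period: 90 calendar days after November 21, 2031 is February 19, 2032.
The date on which the repair-or-replace obligation becomes due: February 19, 2032 + 66 days = April 25, 2032.

April 25, 2032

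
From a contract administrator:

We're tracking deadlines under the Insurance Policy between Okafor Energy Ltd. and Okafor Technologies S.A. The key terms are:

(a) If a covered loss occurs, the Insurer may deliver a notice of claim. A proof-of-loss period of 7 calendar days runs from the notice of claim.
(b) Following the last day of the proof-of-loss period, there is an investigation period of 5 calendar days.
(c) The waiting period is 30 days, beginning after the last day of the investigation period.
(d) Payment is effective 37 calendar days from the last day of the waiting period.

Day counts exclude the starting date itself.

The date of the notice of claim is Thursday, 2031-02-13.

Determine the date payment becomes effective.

Adding 7 calendar days to 2031-02-13 gives 2031-02-20, which is the last day of the proof-of-loss period.
The last day of the investigation period: 5 calendar days after 2031-02-20 is 2031-02-25.
Adding 30 calendar days to 2031-02-25 gives 2031-03-27, which is the last day of the waiting period.
Adding 37 calendar days to 2031-03-27 gives 2031-05-03, which is the date payment becomes effective.

2031-05-03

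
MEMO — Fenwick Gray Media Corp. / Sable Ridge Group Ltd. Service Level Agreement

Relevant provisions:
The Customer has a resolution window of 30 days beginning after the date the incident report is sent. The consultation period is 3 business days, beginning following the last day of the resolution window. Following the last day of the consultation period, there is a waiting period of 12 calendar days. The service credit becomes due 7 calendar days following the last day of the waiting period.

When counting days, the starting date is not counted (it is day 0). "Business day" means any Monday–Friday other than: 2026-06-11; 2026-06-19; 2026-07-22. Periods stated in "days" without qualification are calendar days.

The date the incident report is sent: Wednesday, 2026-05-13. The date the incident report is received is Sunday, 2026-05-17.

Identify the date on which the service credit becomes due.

Adding 30 calendar days to 2026-05-13 gives 2026-06-12, which is the last day of the resolution window.
The last day of the consultation period: counting 3 business days from Friday, 2026-06-12 (Jun 15, Jun 16, Jun 17, skipping weekends) reaches Wednesday, 2026-06-17.
Adding 12 calendar days to 2026-06-17 gives 2026-06-29, which is the last day of the waiting period.
Adding 7 calendar days to 2026-06-29 gives 2026-07-06, which is the date on which the service credit becomes due.

2026-07-06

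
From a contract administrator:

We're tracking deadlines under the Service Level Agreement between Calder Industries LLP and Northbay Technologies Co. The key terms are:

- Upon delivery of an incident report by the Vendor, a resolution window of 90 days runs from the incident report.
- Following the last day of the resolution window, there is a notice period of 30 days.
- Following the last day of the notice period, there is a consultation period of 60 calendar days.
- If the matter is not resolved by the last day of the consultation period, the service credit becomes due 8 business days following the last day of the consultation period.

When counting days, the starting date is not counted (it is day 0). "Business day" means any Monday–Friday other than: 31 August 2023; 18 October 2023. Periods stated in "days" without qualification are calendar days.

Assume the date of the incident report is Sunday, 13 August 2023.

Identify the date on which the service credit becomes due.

21 February 2024

The last day of the resolution window: 13 August 2023 + 90 days = 11 November 2023.
The last day of the notice period: 11 November 2023 + 30 days = 11 December 2023.
The last day of the consultation period: 11 December 2023 + 60 days = 9 February 2024.
The date on which the service credit becomes due: counting 8 business days from Friday, 9 February 2024 (Feb 12, Feb 13, Feb 14, Feb 15, Feb 16, Feb 19, Feb 20, Feb 21, skipping weekends) reaches Wednesday, 21 February 2024.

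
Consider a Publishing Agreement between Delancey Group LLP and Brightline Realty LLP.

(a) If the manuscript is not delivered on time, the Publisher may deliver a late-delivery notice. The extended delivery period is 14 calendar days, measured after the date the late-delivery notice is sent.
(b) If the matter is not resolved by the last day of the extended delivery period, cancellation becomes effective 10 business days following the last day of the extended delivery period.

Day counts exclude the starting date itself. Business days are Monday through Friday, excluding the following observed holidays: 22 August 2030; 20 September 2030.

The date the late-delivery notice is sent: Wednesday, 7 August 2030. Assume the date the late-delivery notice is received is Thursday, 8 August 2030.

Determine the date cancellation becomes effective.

The last day of the extended delivery period: 14 calendar days after 7 August 2030 is 21 August 2030.
From Wednesday, 21 August 2030, 10 business days (Aug 23, Aug 26, Aug 27, Aug 28, Aug 29, Aug 30, Sep 2, Sep 3, Sep 4, Sep 5, skipping weekends and the listed holiday on Aug 22) brings us to Thursday, 5 September 2030, which is the date cancellation becomes effective.

5 September 2030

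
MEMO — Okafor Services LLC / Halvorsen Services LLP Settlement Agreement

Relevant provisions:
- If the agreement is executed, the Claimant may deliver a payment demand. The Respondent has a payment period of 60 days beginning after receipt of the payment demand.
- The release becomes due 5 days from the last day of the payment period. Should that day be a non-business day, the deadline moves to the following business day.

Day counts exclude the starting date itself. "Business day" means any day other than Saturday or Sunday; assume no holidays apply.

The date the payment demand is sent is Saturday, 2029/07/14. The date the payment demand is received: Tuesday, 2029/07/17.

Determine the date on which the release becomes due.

Adding 60 calendar days to 2029/07/17 gives 2029/09/15, which is the last day of the payment period.
Adding 5 calendar days to 2029/09/15 gives 2029/09/20, which is the date on which the release becomes due. 2029/09/20 is a Thursday, so no roll-forward applies.

2029/09/20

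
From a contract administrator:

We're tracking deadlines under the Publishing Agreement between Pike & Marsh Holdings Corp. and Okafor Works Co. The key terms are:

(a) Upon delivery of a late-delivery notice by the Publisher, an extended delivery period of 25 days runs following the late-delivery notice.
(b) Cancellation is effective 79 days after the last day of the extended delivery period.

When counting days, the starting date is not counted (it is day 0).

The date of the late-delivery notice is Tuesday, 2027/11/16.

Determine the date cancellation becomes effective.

2028/02/28

The last day of the extended delivery period: 25 calendar days after 2027/11/16 is 2027/12/11.
The date cancellation becomes effective: 79 calendar days after 2027/12/11 is 2028/02/28.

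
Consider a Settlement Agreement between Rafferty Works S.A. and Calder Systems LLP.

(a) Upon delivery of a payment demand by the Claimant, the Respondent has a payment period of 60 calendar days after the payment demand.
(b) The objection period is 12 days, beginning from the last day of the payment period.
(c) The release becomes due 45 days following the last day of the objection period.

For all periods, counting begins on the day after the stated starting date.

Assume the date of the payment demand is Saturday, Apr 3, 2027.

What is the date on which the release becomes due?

Adding 60 calendar days to Apr 3, 2027 gives Jun 2, 2027, which is the last day of the payment period.
The last day of the objection period: Jun 2, 2027 + 12 days = Jun 14, 2027.
The date on which the release becomes due: Jun 14, 2027 + 45 days = Jul 29, 2027.

Jul 29, 2027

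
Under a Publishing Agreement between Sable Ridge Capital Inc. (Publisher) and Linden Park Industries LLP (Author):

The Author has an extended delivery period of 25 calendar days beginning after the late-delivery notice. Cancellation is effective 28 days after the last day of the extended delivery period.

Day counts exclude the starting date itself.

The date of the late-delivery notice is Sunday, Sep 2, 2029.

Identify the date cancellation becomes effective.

Oct 25, 2029

Adding 25 calendar days to Sep 2, 2029 gives Sep 27, 2029, which is the last day of the extended delivery period.
The date cancellation becomes effective: Sep 27, 2029 + 28 days = Oct 25, 2029.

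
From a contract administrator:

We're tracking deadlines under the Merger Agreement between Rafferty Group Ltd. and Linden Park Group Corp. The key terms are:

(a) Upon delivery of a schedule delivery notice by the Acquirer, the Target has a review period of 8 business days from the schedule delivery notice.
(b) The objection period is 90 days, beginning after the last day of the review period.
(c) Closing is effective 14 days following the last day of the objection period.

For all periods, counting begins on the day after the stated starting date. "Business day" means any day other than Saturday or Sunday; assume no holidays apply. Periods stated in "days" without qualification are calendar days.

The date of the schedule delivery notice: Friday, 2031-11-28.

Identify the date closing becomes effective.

2032-03-23

The last day of the review period: 8 business days after Friday, 2031-11-28, skipping weekends — Dec 1, Dec 2, Dec 3, Dec 4, Dec 5, Dec 8, Dec 9, Dec 10 — lands on Wednesday, 2031-12-10.
Adding 90 calendar days to 2031-12-10 gives 2032-03-09, which is the last day of the objection period.
The date closing becomes effective: 14 calendar days after 2032-03-09 is 2032-03-23.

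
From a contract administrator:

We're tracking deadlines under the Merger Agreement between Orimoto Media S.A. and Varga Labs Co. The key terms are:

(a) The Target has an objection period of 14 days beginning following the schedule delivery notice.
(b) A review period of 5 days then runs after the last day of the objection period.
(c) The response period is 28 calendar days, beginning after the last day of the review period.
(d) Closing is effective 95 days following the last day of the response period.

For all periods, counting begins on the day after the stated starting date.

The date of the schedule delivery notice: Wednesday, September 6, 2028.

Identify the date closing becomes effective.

January 26, 2029

The last day of the objection period: September 6, 2028 + 14 days = September 20, 2028.
Adding 5 calendar days to September 20, 2028 gives September 25, 2028, which is the last day of the review period.
Adding 28 calendar days to September 25, 2028 gives October 23, 2028, which is the last day of the response period.
Adding 95 calendar days to October 23, 2028 gives January 26, 2029, which is the date closing becomes effective.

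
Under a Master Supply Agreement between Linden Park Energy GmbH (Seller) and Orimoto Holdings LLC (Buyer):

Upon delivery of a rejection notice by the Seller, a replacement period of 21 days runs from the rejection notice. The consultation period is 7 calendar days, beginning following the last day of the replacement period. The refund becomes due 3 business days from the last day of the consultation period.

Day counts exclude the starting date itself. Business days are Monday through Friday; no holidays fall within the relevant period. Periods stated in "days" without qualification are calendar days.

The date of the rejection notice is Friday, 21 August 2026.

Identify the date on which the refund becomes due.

The last day of the replacement period: 21 calendar days after 21 August 2026 is 11 September 2026.
Adding 7 calendar days to 11 September 2026 gives 18 September 2026, which is the last day of the consultation period.
The date on which the refund becomes due: counting 3 business days from Friday, 18 September 2026 (Sep 21, Sep 22, Sep 23, skipping weekends) reaches Wednesday, 23 September 2026.

23 September 2026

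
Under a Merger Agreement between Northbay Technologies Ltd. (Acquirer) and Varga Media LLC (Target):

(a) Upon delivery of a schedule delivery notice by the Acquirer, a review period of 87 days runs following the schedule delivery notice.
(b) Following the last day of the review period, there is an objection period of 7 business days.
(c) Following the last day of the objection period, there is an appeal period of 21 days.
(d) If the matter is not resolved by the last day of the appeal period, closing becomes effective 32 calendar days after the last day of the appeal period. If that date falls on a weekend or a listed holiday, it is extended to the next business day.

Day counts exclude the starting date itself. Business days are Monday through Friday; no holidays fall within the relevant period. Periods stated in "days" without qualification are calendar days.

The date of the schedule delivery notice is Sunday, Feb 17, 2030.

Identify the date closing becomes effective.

Jul 16, 2030

Adding 87 calendar days to Feb 17, 2030 gives May 15, 2030, which is the last day of the review period.
The last day of the objection period: counting 7 business days from Wednesday, May 15, 2030 (May 16, May 17, May 20, May 21, May 22, May 23, May 24, skipping weekends) reaches Friday, May 24, 2030.
The last day of the appeal period: 21 calendar days after May 24, 2030 is Jun 14, 2030.
Adding 32 calendar days to Jun 14, 2030 gives Jul 16, 2030, which is the date closing becomes effective. Jul 16, 2030 is a Tuesday, so no roll-forward applies.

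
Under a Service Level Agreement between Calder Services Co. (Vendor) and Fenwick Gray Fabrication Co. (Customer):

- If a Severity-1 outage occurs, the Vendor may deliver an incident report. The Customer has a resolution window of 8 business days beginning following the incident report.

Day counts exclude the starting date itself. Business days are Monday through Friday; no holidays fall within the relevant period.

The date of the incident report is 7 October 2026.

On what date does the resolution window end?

The last day of the resolution window: 8 business days after Wednesday, 7 October 2026, skipping weekends — Oct 8, Oct 9, Oct 12, Oct 13, Oct 14, Oct 15, Oct 16, Oct 19 — lands on Monday, 19 October 2026.

19 October 2026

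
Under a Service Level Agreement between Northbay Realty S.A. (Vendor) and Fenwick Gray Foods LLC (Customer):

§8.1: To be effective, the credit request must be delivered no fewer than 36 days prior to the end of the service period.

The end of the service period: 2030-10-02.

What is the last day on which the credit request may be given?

2030-10-02 minus 36 days is 2030-08-27.

2030-08-27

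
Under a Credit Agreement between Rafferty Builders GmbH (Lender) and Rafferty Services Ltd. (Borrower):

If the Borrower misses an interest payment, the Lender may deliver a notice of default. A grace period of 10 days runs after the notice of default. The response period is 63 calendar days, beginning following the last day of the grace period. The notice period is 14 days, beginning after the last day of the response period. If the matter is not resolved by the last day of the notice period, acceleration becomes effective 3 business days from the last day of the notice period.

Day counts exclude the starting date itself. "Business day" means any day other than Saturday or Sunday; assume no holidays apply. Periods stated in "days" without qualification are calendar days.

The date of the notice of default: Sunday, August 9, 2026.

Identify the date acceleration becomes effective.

November 9, 2026

The last day of the grace period: August 9, 2026 + 10 days = August 19, 2026.
Adding 63 calendar days to August 19, 2026 gives October 21, 2026, which is the last day of the response period.
The last day of the notice period: 14 calendar days after October 21, 2026 is November 4, 2026.
The date acceleration becomes effective: counting 3 business days from Wednesday, November 4, 2026 (Nov 5, Nov 6, Nov 9, skipping weekends) reaches Monday, November 9, 2026.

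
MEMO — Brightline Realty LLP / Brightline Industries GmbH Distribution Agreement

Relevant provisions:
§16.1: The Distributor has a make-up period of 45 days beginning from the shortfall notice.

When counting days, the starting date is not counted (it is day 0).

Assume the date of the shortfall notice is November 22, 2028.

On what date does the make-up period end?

The last day of the make-up period: 45 calendar days after November 22, 2028 is January 6, 2029.

January 6, 2029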